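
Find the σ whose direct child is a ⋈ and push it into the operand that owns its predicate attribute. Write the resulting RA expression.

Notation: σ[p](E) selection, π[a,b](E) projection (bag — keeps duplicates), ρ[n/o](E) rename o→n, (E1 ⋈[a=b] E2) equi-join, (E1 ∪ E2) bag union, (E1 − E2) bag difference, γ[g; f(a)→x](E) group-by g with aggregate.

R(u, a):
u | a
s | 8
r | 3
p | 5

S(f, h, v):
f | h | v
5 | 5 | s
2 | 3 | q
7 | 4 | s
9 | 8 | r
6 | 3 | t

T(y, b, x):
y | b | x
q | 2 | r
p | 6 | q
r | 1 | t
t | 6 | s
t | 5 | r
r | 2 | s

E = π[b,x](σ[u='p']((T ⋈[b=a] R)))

σ filters on u, owned by the right side.
E' = π[b,x]((T ⋈[b=a] σ[u='p'](R)))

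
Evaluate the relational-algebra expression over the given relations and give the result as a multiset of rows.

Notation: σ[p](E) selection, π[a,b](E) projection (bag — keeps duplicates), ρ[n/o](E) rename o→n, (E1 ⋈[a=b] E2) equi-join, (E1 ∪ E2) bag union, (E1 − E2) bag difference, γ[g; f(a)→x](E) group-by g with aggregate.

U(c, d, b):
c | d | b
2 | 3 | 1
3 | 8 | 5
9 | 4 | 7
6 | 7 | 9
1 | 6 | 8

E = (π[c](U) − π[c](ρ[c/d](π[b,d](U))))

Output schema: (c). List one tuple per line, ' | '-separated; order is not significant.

Stepwise |·|:
  U → 5
  π[c](U) → 5
  U → 5
  π[b,d](U) → 5
  ρ[c/d](π[b,d](U)) → 5
  π[c](ρ[c/d](π[b,d](U))) → 5
  (π[c](U) − π[c](ρ[c/d](π[b,d](U)))) → 3

== RESULT ==
c
1
2
9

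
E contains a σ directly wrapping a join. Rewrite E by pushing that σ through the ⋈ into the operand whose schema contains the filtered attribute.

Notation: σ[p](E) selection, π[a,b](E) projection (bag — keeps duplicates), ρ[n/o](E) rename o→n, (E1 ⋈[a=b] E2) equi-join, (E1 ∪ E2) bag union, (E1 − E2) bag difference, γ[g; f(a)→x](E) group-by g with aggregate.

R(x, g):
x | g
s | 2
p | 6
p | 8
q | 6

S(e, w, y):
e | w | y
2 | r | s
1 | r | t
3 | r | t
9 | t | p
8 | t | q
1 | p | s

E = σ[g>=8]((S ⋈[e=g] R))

σ filters on g, owned by the right side.
E' = (S ⋈[e=g] σ[g>=8](R))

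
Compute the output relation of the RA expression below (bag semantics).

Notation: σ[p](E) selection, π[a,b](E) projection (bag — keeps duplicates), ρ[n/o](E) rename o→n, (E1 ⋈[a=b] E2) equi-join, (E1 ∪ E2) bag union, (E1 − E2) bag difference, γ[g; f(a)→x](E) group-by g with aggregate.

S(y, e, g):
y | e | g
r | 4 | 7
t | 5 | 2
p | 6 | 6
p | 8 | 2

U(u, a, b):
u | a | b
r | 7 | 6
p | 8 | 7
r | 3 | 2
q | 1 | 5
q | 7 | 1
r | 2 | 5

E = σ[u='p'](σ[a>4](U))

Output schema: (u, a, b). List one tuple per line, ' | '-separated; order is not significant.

Per-node cardinality:
  U → 6
  σ[a>4](U) → 3
  σ[u='p'](σ[a>4](U)) → 1

== RESULT ==
u | a | b
p | 8 | 7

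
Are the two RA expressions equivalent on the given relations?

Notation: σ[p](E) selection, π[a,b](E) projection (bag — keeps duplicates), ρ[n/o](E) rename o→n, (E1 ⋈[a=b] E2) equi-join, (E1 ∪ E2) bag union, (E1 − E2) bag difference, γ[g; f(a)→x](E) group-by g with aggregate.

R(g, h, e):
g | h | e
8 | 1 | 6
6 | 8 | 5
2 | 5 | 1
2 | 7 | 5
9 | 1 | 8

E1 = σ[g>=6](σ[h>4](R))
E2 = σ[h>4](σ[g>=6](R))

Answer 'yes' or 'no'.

E1 per-node cardinality:
  R → 5
  σ[h>4](R) → 3
  σ[g>=6](σ[h>4](R)) → 1
E2 per-node cardinality:
  R → 5
  σ[g>=6](R) → 3
  σ[h>4](σ[g>=6](R)) → 1

E1 and E2 produce the same multiset:
g | h | e
6 | 8 | 5

yes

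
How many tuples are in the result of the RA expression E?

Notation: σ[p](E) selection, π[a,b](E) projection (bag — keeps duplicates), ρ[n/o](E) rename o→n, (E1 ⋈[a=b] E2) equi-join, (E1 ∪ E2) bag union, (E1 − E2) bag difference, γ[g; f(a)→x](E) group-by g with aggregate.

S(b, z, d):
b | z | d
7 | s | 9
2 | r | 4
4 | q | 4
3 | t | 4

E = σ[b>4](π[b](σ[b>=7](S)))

Subexpression sizes:
  S → 4
  σ[b>=7](S) → 1
  π[b](σ[b>=7](S)) → 1
  σ[b>4](π[b](σ[b>=7](S))) → 1

|E| = 1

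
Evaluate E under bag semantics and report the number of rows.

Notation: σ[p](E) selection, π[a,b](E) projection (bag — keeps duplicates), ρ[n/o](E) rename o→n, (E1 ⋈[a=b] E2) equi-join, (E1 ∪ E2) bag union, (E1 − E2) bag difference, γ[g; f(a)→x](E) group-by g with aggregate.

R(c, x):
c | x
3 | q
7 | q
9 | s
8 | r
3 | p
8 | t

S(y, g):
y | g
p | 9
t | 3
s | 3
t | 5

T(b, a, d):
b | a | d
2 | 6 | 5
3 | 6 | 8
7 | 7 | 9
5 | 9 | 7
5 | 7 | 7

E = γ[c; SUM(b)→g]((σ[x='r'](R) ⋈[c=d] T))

Subexpression sizes:
  R → 6
  σ[x='r'](R) → 1
  T → 5
  (σ[x='r'](R) ⋈[c=d] T) → 1
  γ[c; SUM(b)→g]((σ[x='r'](R) ⋈[c=d] T)) → 1

|E| = 1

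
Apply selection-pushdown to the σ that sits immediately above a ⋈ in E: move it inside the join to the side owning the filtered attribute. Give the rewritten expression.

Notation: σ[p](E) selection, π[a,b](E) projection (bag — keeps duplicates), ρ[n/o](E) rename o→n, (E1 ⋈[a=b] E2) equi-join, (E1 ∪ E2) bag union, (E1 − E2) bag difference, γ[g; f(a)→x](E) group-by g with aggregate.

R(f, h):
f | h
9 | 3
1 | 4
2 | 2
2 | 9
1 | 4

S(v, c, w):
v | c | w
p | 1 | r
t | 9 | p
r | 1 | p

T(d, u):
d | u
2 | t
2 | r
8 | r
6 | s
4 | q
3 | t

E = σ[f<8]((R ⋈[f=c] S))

σ filters on f, owned by the left side.
E' = (σ[f<8](R) ⋈[f=c] S)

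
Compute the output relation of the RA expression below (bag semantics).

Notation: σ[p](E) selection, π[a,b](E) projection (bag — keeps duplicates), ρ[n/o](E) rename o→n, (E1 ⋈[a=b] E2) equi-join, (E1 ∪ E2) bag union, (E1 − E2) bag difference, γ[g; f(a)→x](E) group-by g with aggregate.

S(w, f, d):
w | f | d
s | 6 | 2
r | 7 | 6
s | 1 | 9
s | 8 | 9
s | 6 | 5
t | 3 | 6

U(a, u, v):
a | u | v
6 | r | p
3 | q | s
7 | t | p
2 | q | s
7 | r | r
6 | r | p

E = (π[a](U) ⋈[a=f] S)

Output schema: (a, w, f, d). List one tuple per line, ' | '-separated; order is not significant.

Row counts bottom-up:
  U → 6
  π[a](U) → 6
  S → 6
  (π[a](U) ⋈[a=f] S) → 7

== RESULT ==
a | w | f | d
3 | t | 3 | 6
6 | s | 6 | 2
6 | s | 6 | 2
6 | s | 6 | 5
6 | s | 6 | 5
7 | r | 7 | 6
7 | r | 7 | 6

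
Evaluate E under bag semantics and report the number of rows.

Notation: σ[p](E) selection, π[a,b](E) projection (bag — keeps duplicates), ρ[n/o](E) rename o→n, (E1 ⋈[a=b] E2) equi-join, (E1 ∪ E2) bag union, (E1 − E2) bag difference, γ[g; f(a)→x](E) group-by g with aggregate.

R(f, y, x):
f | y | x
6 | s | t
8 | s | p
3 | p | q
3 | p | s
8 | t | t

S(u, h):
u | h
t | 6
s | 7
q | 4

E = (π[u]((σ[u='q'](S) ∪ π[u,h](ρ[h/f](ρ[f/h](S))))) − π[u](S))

Stepwise |·|:
  S → 3
  σ[u='q'](S) → 1
  S → 3
  ρ[f/h](S) → 3
  ρ[h/f](ρ[f/h](S)) → 3
  π[u,h](ρ[h/f](ρ[f/h](S))) → 3
  (σ[u='q'](S) ∪ π[u,h](ρ[h/f](ρ[f/h](S)))) → 4
  π[u]((σ[u='q'](S) ∪ π[u,h](ρ[h/f](ρ[f/h](S))))) → 4
  S → 3
  π[u](S) → 3
  (π[u]((σ[u='q'](S) ∪ π[u,h](ρ[h/f](ρ[f/h](S))))) − π[u](S)) → 1

|E| = 1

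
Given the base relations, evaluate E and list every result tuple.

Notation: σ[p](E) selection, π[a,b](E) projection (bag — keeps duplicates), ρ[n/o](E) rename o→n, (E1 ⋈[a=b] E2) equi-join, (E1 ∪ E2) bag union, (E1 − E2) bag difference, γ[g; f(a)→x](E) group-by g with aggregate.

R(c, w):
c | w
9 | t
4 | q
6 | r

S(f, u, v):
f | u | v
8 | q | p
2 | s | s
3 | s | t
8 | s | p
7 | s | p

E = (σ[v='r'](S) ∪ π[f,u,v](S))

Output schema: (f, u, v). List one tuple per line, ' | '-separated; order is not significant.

Stepwise |·|:
  S → 5
  σ[v='r'](S) → 0
  S → 5
  π[f,u,v](S) → 5
  (σ[v='r'](S) ∪ π[f,u,v](S)) → 5

== RESULT ==
f | u | v
2 | s | s
3 | s | t
7 | s | p
8 | q | p
8 | s | p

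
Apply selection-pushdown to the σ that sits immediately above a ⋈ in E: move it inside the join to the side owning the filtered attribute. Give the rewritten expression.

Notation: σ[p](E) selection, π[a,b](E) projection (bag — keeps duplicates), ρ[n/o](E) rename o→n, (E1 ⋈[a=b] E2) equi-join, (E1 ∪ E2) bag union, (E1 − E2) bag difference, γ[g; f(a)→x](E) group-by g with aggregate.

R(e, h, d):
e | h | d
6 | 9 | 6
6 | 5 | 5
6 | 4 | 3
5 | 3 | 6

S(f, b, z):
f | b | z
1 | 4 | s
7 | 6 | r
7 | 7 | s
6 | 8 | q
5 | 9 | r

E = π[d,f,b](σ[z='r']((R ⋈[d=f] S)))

σ filters on z, owned by the right side.
E' = π[d,f,b]((R ⋈[d=f] σ[z='r'](S)))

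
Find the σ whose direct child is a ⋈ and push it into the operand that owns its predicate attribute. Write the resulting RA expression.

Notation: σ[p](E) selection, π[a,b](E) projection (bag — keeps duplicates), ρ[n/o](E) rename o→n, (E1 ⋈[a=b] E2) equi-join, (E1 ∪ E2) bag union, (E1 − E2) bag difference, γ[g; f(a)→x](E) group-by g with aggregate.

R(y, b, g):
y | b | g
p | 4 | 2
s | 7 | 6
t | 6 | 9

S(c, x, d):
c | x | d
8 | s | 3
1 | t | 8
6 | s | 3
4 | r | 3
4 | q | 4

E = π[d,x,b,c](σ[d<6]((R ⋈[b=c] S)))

σ filters on d, owned by the right side.
E' = π[d,x,b,c]((R ⋈[b=c] σ[d<6](S)))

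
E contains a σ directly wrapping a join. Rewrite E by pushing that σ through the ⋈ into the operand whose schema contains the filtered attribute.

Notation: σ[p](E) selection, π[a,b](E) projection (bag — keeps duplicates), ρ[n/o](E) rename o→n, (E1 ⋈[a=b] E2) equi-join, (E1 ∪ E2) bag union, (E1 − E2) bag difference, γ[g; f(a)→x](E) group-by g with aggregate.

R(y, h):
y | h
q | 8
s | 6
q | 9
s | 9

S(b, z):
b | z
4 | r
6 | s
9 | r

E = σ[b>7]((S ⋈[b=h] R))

σ filters on b, owned by the left side.
E' = (σ[b>7](S) ⋈[b=h] R)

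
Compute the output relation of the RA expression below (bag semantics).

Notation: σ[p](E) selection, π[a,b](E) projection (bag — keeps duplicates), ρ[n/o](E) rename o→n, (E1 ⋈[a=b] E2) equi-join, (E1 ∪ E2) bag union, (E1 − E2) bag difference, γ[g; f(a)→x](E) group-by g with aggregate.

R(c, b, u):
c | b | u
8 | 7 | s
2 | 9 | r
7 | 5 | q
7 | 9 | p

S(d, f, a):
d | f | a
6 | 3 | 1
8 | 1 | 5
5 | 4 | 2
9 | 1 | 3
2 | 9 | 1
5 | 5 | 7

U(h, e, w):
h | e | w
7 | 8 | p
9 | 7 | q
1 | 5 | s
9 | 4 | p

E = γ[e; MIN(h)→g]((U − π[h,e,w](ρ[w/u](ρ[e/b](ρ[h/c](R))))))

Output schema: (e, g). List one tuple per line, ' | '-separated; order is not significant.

Row counts bottom-up:
  U → 4
  R → 4
  ρ[h/c](R) → 4
  ρ[e/b](ρ[h/c](R)) → 4
  ρ[w/u](ρ[e/b](ρ[h/c](R))) → 4
  π[h,e,w](ρ[w/u](ρ[e/b](ρ[h/c](R)))) → 4
  (U − π[h,e,w](ρ[w/u](ρ[e/b](ρ[h/c](R))))) → 4
  γ[e; MIN(h)→g]((U − π[h,e,w](ρ[w/u](ρ[e/b](ρ[h/c](R)))))) → 4

== RESULT ==
e | g
4 | 9
5 | 1
7 | 9
8 | 7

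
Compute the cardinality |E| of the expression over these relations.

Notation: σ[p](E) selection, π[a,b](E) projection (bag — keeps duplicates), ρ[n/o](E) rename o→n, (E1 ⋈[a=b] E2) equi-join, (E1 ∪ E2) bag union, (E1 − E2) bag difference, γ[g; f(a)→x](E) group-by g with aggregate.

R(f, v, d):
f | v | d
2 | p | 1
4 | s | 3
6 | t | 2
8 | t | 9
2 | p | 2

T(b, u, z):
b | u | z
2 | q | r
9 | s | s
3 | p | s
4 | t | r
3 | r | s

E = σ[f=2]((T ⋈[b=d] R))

Stepwise |·|:
  T → 5
  R → 5
  (T ⋈[b=d] R) → 5
  σ[f=2]((T ⋈[b=d] R)) → 1

|E| = 1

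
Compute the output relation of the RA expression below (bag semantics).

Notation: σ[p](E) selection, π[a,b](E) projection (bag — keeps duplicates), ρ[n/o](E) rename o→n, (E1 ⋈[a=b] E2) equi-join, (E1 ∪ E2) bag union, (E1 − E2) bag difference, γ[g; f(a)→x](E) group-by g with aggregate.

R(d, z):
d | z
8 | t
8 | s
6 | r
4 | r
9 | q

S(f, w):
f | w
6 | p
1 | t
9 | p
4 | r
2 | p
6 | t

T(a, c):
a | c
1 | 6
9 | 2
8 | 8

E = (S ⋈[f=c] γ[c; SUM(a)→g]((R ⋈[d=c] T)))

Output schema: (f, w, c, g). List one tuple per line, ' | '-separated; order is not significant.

Per-node cardinality:
  S → 6
  R → 5
  T → 3
  (R ⋈[d=c] T) → 3
  γ[c; SUM(a)→g]((R ⋈[d=c] T)) → 2
  (S ⋈[f=c] γ[c; SUM(a)→g]((R ⋈[d=c] T))) → 2

== RESULT ==
f | w | c | g
6 | p | 6 | 1
6 | t | 6 | 1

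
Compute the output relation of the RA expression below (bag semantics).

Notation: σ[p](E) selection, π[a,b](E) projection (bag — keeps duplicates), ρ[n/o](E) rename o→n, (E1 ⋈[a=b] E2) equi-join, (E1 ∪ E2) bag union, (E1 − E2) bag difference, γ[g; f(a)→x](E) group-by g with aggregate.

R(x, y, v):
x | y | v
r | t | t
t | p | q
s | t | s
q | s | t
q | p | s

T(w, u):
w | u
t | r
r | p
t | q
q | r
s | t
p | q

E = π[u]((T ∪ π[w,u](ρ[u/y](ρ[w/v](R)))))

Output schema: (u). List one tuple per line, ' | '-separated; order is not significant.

Per-node cardinality:
  T → 6
  R → 5
  ρ[w/v](R) → 5
  ρ[u/y](ρ[w/v](R)) → 5
  π[w,u](ρ[u/y](ρ[w/v](R))) → 5
  (T ∪ π[w,u](ρ[u/y](ρ[w/v](R)))) → 11
  π[u]((T ∪ π[w,u](ρ[u/y](ρ[w/v](R))))) → 11

== RESULT ==
u
p
p
p
q
q
r
r
s
t
t
t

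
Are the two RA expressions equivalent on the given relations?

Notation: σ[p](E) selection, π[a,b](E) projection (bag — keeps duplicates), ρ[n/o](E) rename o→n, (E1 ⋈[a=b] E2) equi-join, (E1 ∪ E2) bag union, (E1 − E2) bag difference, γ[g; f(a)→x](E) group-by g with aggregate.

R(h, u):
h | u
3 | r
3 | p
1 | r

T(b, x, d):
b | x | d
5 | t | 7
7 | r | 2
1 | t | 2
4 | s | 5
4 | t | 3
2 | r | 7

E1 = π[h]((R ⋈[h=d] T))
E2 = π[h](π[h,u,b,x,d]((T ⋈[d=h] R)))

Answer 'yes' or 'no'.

E1 stepwise |·|:
  R → 3
  T → 6
  (R ⋈[h=d] T) → 2
  π[h]((R ⋈[h=d] T)) → 2
E2 stepwise |·|:
  T → 6
  R → 3
  (T ⋈[d=h] R) → 2
  π[h,u,b,x,d]((T ⋈[d=h] R)) → 2
  π[h](π[h,u,b,x,d]((T ⋈[d=h] R))) → 2

E1 and E2 produce the same multiset:
h
3
3

yes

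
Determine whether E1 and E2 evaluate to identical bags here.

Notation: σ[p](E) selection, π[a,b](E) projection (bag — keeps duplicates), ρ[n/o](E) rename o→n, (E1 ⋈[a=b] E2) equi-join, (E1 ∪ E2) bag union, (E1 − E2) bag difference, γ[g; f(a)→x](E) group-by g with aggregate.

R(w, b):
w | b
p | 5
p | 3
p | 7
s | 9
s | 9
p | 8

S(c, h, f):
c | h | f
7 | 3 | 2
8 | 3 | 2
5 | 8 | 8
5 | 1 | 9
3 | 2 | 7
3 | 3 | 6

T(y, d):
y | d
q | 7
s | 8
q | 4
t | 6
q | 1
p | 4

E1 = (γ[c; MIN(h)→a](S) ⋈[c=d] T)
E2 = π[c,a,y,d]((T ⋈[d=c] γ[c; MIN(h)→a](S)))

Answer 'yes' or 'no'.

E1 row counts bottom-up:
  S → 6
  γ[c; MIN(h)→a](S) → 4
  T → 6
  (γ[c; MIN(h)→a](S) ⋈[c=d] T) → 2
E2 row counts bottom-up:
  T → 6
  S → 6
  γ[c; MIN(h)→a](S) → 4
  (T ⋈[d=c] γ[c; MIN(h)→a](S)) → 2
  π[c,a,y,d]((T ⋈[d=c] γ[c; MIN(h)→a](S))) → 2

E1 and E2 produce the same multiset:
c | a | y | d
7 | 3 | q | 7
8 | 3 | s | 8

yes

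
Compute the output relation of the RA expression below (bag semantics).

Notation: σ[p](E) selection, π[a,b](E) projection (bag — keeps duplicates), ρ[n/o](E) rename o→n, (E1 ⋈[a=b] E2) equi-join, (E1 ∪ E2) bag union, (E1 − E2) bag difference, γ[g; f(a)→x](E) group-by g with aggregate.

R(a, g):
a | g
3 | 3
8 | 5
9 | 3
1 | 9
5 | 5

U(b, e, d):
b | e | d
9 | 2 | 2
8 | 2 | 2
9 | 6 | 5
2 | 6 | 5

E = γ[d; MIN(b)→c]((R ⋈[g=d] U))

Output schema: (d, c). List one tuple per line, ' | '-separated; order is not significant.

Subexpression sizes:
  R → 5
  U → 4
  (R ⋈[g=d] U) → 4
  γ[d; MIN(b)→c]((R ⋈[g=d] U)) → 1

== RESULT ==
d | c
5 | 2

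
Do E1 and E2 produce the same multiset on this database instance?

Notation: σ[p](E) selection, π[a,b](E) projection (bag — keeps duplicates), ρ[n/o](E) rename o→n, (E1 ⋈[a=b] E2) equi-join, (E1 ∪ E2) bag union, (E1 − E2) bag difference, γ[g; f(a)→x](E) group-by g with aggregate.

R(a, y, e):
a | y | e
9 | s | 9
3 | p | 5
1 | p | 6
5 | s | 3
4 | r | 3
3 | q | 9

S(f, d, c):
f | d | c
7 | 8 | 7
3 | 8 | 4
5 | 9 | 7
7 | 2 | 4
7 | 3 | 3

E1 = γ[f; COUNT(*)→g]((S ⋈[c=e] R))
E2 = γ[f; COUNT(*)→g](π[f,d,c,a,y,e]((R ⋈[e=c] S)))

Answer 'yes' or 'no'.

E1 subexpression sizes:
  S → 5
  R → 6
  (S ⋈[c=e] R) → 2
  γ[f; COUNT(*)→g]((S ⋈[c=e] R)) → 1
E2 subexpression sizes:
  R → 6
  S → 5
  (R ⋈[e=c] S) → 2
  π[f,d,c,a,y,e]((R ⋈[e=c] S)) → 2
  γ[f; COUNT(*)→g](π[f,d,c,a,y,e]((R ⋈[e=c] S))) → 1

E1 and E2 produce the same multiset:
f | g
7 | 2

yes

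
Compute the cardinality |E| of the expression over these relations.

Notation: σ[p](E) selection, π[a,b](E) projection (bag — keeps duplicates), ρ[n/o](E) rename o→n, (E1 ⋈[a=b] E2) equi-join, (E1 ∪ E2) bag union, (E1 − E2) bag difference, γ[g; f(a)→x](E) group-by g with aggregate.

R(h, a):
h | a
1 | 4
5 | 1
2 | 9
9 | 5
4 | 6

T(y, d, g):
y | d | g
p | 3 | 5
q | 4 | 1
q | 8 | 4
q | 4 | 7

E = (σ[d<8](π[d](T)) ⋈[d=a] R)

Stepwise |·|:
  T → 4
  π[d](T) → 4
  σ[d<8](π[d](T)) → 3
  R → 5
  (σ[d<8](π[d](T)) ⋈[d=a] R) → 2

|E| = 2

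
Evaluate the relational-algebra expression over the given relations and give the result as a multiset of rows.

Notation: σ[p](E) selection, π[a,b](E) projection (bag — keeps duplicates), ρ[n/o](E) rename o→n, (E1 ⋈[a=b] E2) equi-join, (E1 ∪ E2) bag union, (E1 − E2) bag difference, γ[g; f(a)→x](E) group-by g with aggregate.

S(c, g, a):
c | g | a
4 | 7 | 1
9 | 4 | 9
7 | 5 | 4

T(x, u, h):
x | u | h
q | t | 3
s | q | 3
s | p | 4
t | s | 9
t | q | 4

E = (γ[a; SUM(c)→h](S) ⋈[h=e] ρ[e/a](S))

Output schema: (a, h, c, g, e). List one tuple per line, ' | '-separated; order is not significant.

Row counts bottom-up:
  S → 3
  γ[a; SUM(c)→h](S) → 3
  S → 3
  ρ[e/a](S) → 3
  (γ[a; SUM(c)→h](S) ⋈[h=e] ρ[e/a](S)) → 2

== RESULT ==
a | h | c | g | e
1 | 4 | 7 | 5 | 4
9 | 9 | 9 | 4 | 9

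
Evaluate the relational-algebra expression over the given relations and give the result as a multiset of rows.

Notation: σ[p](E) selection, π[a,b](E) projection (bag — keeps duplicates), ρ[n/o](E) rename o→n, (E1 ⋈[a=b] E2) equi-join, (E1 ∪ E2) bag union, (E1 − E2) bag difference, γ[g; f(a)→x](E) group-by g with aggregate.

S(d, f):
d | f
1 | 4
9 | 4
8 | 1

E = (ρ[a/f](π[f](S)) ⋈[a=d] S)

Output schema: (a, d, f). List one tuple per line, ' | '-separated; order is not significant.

Row counts bottom-up:
  S → 3
  π[f](S) → 3
  ρ[a/f](π[f](S)) → 3
  S → 3
  (ρ[a/f](π[f](S)) ⋈[a=d] S) → 1

== RESULT ==
a | d | f
1 | 1 | 4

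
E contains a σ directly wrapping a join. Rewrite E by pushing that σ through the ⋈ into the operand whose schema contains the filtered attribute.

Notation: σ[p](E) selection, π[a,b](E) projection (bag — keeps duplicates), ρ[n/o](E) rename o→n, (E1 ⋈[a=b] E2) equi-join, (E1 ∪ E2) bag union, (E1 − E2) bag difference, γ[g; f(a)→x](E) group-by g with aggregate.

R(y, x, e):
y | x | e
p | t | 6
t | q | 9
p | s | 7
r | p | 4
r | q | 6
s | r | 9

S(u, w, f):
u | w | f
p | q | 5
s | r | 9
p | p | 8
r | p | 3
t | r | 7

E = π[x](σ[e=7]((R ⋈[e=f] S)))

σ filters on e, owned by the left side.
E' = π[x]((σ[e=7](R) ⋈[e=f] S))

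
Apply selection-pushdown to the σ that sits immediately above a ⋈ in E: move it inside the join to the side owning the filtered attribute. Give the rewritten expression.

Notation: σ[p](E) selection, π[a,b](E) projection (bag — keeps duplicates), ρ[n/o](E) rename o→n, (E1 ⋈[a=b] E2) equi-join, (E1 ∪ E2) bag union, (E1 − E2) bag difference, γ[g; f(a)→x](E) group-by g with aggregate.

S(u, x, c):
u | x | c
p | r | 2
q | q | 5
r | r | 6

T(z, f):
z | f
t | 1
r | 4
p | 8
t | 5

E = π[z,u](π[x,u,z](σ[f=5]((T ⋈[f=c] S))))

σ filters on f, owned by the left side.
E' = π[z,u](π[x,u,z]((σ[f=5](T) ⋈[f=c] S)))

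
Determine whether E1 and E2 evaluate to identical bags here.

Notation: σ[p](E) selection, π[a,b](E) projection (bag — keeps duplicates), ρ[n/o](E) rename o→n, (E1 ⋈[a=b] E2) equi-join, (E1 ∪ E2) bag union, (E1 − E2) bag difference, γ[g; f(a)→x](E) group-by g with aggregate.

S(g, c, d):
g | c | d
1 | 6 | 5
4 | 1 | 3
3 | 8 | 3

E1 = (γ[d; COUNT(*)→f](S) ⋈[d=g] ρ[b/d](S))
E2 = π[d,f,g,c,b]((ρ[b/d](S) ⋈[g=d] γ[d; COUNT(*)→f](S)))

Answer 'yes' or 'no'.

E1 subexpression sizes:
  S → 3
  γ[d; COUNT(*)→f](S) → 2
  S → 3
  ρ[b/d](S) → 3
  (γ[d; COUNT(*)→f](S) ⋈[d=g] ρ[b/d](S)) → 1
E2 subexpression sizes:
  S → 3
  ρ[b/d](S) → 3
  S → 3
  γ[d; COUNT(*)→f](S) → 2
  (ρ[b/d](S) ⋈[g=d] γ[d; COUNT(*)→f](S)) → 1
  π[d,f,g,c,b]((ρ[b/d](S) ⋈[g=d] γ[d; COUNT(*)→f](S))) → 1

E1 and E2 produce the same multiset:
d | f | g | c | b
3 | 2 | 3 | 8 | 3

yes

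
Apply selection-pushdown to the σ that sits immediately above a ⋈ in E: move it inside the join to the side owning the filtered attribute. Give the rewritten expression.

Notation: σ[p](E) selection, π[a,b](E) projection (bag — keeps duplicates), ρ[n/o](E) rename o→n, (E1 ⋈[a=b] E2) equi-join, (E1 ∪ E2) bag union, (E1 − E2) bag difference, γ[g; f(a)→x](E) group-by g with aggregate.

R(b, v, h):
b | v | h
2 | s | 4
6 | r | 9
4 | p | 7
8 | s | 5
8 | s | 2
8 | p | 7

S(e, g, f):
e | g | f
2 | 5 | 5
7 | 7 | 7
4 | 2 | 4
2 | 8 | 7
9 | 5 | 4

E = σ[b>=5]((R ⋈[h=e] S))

σ filters on b, owned by the left side.
E' = (σ[b>=5](R) ⋈[h=e] S)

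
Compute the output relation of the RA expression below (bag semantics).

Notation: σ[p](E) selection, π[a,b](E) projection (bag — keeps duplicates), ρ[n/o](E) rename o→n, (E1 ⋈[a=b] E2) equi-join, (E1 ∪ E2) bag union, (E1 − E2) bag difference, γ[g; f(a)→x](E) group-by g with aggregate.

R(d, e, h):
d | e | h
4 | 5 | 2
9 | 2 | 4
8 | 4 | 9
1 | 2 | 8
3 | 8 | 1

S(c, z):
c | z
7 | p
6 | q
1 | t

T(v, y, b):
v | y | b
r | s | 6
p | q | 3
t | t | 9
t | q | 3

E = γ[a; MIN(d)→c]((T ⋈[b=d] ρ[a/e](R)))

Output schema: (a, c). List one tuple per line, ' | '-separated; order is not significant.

Stepwise |·|:
  T → 4
  R → 5
  ρ[a/e](R) → 5
  (T ⋈[b=d] ρ[a/e](R)) → 3
  γ[a; MIN(d)→c]((T ⋈[b=d] ρ[a/e](R))) → 2

== RESULT ==
a | c
2 | 9
8 | 3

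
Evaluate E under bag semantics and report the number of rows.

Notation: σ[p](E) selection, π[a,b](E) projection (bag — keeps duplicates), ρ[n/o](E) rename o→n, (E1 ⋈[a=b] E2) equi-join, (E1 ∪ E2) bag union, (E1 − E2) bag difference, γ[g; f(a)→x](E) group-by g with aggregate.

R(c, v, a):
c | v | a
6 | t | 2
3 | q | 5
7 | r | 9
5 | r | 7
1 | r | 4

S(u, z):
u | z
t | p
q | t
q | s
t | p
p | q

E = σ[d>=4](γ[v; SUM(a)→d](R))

Per-node cardinality:
  R → 5
  γ[v; SUM(a)→d](R) → 3
  σ[d>=4](γ[v; SUM(a)→d](R)) → 2

|E| = 2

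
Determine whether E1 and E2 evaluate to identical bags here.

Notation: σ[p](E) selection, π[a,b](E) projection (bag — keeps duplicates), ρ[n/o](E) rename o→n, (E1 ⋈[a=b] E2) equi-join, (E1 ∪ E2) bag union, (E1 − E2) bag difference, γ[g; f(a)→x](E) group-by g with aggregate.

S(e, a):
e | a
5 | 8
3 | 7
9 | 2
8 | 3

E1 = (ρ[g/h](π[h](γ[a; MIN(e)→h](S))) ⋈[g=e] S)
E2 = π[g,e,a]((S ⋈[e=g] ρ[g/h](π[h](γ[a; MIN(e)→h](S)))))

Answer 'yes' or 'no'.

E1 per-node cardinality:
  S → 4
  γ[a; MIN(e)→h](S) → 4
  π[h](γ[a; MIN(e)→h](S)) → 4
  ρ[g/h](π[h](γ[a; MIN(e)→h](S))) → 4
  S → 4
  (ρ[g/h](π[h](γ[a; MIN(e)→h](S))) ⋈[g=e] S) → 4
E2 per-node cardinality:
  S → 4
  S → 4
  γ[a; MIN(e)→h](S) → 4
  π[h](γ[a; MIN(e)→h](S)) → 4
  ρ[g/h](π[h](γ[a; MIN(e)→h](S))) → 4
  (S ⋈[e=g] ρ[g/h](π[h](γ[a; MIN(e)→h](S)))) → 4
  π[g,e,a]((S ⋈[e=g] ρ[g/h](π[h](γ[a; MIN(e)→h](S))))) → 4

E1 and E2 produce the same multiset:
g | e | a
3 | 3 | 7
5 | 5 | 8
8 | 8 | 3
9 | 9 | 2

yes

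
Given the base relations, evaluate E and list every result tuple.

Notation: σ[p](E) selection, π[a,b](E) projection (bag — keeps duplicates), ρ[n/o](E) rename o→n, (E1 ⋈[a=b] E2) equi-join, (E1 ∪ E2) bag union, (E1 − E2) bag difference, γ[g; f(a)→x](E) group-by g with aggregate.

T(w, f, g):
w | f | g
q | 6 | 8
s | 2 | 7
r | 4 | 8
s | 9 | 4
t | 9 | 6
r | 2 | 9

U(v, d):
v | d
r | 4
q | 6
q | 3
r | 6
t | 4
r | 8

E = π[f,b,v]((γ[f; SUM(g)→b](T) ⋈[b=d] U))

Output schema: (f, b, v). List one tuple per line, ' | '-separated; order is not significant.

Subexpression sizes:
  T → 6
  γ[f; SUM(g)→b](T) → 4
  U → 6
  (γ[f; SUM(g)→b](T) ⋈[b=d] U) → 2
  π[f,b,v]((γ[f; SUM(g)→b](T) ⋈[b=d] U)) → 2

== RESULT ==
f | b | v
4 | 8 | r
6 | 8 | r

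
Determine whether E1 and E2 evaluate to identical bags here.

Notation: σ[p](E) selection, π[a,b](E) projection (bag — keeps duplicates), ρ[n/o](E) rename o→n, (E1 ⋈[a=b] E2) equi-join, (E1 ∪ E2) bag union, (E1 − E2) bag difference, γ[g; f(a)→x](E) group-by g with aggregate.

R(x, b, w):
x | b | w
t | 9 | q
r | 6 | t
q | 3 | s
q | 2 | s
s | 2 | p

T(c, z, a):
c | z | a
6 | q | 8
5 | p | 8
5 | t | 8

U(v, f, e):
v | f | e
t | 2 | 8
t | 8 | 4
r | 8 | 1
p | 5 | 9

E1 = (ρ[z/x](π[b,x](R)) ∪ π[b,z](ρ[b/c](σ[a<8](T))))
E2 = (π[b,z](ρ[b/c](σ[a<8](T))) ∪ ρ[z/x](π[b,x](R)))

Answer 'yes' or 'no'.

E1 per-node cardinality:
  R → 5
  π[b,x](R) → 5
  ρ[z/x](π[b,x](R)) → 5
  T → 3
  σ[a<8](T) → 0
  ρ[b/c](σ[a<8](T)) → 0
  π[b,z](ρ[b/c](σ[a<8](T))) → 0
  (ρ[z/x](π[b,x](R)) ∪ π[b,z](ρ[b/c](σ[a<8](T)))) → 5
E2 per-node cardinality:
  T → 3
  σ[a<8](T) → 0
  ρ[b/c](σ[a<8](T)) → 0
  π[b,z](ρ[b/c](σ[a<8](T))) → 0
  R → 5
  π[b,x](R) → 5
  ρ[z/x](π[b,x](R)) → 5
  (π[b,z](ρ[b/c](σ[a<8](T))) ∪ ρ[z/x](π[b,x](R))) → 5

E1 and E2 produce the same multiset:
b | z
2 | q
2 | s
3 | q
6 | r
9 | t

yes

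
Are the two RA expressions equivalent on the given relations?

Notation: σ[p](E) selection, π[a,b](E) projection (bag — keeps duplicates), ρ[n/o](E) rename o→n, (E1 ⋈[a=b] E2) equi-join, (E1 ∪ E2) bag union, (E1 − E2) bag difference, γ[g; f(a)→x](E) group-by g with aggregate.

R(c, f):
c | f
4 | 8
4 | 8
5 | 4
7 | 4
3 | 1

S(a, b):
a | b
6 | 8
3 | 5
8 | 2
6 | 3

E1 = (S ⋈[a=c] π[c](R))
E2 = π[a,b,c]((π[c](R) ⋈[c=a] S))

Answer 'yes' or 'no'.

E1 row counts bottom-up:
  S → 4
  R → 5
  π[c](R) → 5
  (S ⋈[a=c] π[c](R)) → 1
E2 row counts bottom-up:
  R → 5
  π[c](R) → 5
  S → 4
  (π[c](R) ⋈[c=a] S) → 1
  π[a,b,c]((π[c](R) ⋈[c=a] S)) → 1

E1 and E2 produce the same multiset:
a | b | c
3 | 5 | 3

yes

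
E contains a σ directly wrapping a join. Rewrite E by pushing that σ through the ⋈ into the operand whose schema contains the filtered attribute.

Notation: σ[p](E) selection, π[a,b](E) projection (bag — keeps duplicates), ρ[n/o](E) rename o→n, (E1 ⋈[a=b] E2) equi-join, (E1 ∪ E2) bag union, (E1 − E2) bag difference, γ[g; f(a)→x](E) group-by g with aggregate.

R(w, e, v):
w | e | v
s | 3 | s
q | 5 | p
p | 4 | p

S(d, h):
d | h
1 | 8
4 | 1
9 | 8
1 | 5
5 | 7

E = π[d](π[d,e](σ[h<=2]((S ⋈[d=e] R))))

σ filters on h, owned by the left side.
E' = π[d](π[d,e]((σ[h<=2](S) ⋈[d=e] R)))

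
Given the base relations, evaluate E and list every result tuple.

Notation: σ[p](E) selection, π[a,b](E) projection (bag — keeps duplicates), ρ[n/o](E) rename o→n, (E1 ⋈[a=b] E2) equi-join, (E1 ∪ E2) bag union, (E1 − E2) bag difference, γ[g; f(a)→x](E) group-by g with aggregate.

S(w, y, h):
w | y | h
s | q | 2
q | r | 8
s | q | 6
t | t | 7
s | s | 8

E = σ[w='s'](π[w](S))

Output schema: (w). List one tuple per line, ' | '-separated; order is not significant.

Stepwise |·|:
  S → 5
  π[w](S) → 5
  σ[w='s'](π[w](S)) → 3

== RESULT ==
w
s
s
s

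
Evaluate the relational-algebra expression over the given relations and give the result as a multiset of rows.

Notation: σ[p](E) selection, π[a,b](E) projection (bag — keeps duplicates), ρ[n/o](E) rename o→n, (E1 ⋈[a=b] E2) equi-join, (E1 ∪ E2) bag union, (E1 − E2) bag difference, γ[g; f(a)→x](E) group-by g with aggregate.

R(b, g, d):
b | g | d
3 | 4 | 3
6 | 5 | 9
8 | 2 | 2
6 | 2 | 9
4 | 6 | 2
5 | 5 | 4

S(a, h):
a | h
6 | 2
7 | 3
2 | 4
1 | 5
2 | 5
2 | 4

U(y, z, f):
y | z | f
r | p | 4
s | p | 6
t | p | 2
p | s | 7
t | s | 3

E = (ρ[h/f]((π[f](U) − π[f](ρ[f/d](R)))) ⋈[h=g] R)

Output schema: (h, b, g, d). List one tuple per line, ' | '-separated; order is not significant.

Stepwise |·|:
  U → 5
  π[f](U) → 5
  R → 6
  ρ[f/d](R) → 6
  π[f](ρ[f/d](R)) → 6
  (π[f](U) − π[f](ρ[f/d](R))) → 2
  ρ[h/f]((π[f](U) − π[f](ρ[f/d](R)))) → 2
  R → 6
  (ρ[h/f]((π[f](U) − π[f](ρ[f/d](R)))) ⋈[h=g] R) → 1

== RESULT ==
h | b | g | d
6 | 4 | 6 | 2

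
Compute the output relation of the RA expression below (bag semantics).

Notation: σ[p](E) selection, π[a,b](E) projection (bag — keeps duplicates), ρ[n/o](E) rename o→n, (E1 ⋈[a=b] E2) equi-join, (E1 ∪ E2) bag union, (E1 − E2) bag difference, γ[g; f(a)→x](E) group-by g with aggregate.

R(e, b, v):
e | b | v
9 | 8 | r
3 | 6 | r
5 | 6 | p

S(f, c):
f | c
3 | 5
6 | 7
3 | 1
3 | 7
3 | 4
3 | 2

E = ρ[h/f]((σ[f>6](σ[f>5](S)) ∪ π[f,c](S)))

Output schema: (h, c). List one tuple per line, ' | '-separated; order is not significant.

Subexpression sizes:
  S → 6
  σ[f>5](S) → 1
  σ[f>6](σ[f>5](S)) → 0
  S → 6
  π[f,c](S) → 6
  (σ[f>6](σ[f>5](S)) ∪ π[f,c](S)) → 6
  ρ[h/f]((σ[f>6](σ[f>5](S)) ∪ π[f,c](S))) → 6

== RESULT ==
h | c
3 | 1
3 | 2
3 | 4
3 | 5
3 | 7
6 | 7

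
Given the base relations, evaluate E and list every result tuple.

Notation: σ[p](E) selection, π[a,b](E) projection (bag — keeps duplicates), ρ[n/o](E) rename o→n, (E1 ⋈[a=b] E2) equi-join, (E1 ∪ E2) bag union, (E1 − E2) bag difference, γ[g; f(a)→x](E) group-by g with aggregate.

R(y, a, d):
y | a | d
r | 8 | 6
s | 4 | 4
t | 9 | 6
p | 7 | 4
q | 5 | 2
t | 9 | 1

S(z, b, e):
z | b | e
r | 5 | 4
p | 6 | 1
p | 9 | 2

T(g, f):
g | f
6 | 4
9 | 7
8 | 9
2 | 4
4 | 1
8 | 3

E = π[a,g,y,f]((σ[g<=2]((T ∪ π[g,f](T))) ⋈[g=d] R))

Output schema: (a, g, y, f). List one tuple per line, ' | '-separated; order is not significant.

Per-node cardinality:
  T → 6
  T → 6
  π[g,f](T) → 6
  (T ∪ π[g,f](T)) → 12
  σ[g<=2]((T ∪ π[g,f](T))) → 2
  R → 6
  (σ[g<=2]((T ∪ π[g,f](T))) ⋈[g=d] R) → 2
  π[a,g,y,f]((σ[g<=2]((T ∪ π[g,f](T))) ⋈[g=d] R)) → 2

== RESULT ==
a | g | y | f
5 | 2 | q | 4
5 | 2 | q | 4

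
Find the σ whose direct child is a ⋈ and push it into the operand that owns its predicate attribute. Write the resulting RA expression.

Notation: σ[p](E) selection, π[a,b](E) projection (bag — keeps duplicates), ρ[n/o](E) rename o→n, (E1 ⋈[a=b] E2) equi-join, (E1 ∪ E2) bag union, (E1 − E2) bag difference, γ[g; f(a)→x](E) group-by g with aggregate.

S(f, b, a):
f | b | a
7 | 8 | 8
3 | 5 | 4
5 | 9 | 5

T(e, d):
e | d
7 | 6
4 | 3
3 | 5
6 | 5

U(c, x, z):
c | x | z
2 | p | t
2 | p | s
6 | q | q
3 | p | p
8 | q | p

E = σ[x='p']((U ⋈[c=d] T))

σ filters on x, owned by the left side.
E' = (σ[x='p'](U) ⋈[c=d] T)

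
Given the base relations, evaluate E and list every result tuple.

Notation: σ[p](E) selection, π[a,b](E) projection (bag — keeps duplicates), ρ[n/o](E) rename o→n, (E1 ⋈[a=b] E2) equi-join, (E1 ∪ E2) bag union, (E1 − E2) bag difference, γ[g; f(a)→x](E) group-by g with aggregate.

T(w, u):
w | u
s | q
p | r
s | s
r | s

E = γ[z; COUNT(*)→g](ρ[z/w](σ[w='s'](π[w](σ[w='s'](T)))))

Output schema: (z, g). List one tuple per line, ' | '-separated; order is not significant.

Row counts bottom-up:
  T → 4
  σ[w='s'](T) → 2
  π[w](σ[w='s'](T)) → 2
  σ[w='s'](π[w](σ[w='s'](T))) → 2
  ρ[z/w](σ[w='s'](π[w](σ[w='s'](T)))) → 2
  γ[z; COUNT(*)→g](ρ[z/w](σ[w='s'](π[w](σ[w='s'](T))))) → 1

== RESULT ==
z | g
s | 2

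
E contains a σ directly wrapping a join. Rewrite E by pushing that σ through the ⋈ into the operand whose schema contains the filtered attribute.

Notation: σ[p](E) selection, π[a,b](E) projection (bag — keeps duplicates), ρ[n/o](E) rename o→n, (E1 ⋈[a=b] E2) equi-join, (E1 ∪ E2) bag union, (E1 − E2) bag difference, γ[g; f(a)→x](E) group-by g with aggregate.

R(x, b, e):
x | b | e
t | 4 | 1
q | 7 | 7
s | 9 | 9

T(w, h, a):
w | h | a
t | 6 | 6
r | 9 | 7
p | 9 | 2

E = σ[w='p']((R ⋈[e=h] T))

σ filters on w, owned by the right side.
E' = (R ⋈[e=h] σ[w='p'](T))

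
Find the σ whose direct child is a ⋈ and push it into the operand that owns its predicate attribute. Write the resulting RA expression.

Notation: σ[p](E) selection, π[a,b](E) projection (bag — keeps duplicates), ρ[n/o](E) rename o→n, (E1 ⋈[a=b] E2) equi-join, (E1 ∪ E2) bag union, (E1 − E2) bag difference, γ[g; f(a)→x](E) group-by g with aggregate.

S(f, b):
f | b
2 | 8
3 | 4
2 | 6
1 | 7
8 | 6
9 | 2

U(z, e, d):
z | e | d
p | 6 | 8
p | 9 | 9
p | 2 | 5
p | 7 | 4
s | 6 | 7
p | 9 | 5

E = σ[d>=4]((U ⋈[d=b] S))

σ filters on d, owned by the left side.
E' = (σ[d>=4](U) ⋈[d=b] S)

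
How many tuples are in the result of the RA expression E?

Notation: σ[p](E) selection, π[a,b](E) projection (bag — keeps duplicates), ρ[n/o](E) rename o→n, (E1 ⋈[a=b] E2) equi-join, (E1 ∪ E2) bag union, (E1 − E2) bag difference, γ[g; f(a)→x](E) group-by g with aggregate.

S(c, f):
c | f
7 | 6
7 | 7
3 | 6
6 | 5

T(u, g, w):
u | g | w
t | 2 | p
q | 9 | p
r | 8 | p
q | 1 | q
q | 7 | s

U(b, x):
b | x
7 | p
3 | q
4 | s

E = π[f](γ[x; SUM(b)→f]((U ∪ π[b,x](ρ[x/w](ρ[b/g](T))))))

Per-node cardinality:
  U → 3
  T → 5
  ρ[b/g](T) → 5
  ρ[x/w](ρ[b/g](T)) → 5
  π[b,x](ρ[x/w](ρ[b/g](T))) → 5
  (U ∪ π[b,x](ρ[x/w](ρ[b/g](T)))) → 8
  γ[x; SUM(b)→f]((U ∪ π[b,x](ρ[x/w](ρ[b/g](T))))) → 3
  π[f](γ[x; SUM(b)→f]((U ∪ π[b,x](ρ[x/w](ρ[b/g](T)))))) → 3

|E| = 3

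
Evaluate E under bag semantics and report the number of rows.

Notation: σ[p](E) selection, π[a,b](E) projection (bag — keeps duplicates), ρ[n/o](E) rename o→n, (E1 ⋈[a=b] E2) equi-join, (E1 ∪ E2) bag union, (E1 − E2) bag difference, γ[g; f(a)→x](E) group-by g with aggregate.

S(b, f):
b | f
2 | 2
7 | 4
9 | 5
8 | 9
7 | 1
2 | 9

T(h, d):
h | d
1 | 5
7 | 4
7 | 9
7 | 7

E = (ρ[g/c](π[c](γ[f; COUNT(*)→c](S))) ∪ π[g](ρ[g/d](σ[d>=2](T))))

Per-node cardinality:
  S → 6
  γ[f; COUNT(*)→c](S) → 5
  π[c](γ[f; COUNT(*)→c](S)) → 5
  ρ[g/c](π[c](γ[f; COUNT(*)→c](S))) → 5
  T → 4
  σ[d>=2](T) → 4
  ρ[g/d](σ[d>=2](T)) → 4
  π[g](ρ[g/d](σ[d>=2](T))) → 4
  (ρ[g/c](π[c](γ[f; COUNT(*)→c](S))) ∪ π[g](ρ[g/d](σ[d>=2](T)))) → 9

|E| = 9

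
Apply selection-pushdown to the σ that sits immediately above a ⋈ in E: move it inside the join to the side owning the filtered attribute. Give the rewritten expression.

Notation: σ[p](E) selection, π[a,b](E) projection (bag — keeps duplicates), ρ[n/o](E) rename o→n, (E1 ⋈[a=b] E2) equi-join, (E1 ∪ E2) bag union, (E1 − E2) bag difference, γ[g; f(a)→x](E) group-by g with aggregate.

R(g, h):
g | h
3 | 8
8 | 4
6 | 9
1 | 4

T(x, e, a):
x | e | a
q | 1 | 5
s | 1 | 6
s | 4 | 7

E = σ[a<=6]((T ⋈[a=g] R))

σ filters on a, owned by the left side.
E' = (σ[a<=6](T) ⋈[a=g] R)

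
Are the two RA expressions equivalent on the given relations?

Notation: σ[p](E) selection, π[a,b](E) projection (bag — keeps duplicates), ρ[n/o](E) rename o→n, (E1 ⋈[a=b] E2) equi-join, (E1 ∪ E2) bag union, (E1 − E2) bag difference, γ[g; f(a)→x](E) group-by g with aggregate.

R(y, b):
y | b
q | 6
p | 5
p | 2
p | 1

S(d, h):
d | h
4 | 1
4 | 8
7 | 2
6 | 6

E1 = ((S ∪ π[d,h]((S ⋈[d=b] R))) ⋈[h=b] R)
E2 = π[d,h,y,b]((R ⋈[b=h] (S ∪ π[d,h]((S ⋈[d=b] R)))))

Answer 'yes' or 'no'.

E1 subexpression sizes:
  S → 4
  S → 4
  R → 4
  (S ⋈[d=b] R) → 1
  π[d,h]((S ⋈[d=b] R)) → 1
  (S ∪ π[d,h]((S ⋈[d=b] R))) → 5
  R → 4
  ((S ∪ π[d,h]((S ⋈[d=b] R))) ⋈[h=b] R) → 4
E2 subexpression sizes:
  R → 4
  S → 4
  S → 4
  R → 4
  (S ⋈[d=b] R) → 1
  π[d,h]((S ⋈[d=b] R)) → 1
  (S ∪ π[d,h]((S ⋈[d=b] R))) → 5
  (R ⋈[b=h] (S ∪ π[d,h]((S ⋈[d=b] R)))) → 4
  π[d,h,y,b]((R ⋈[b=h] (S ∪ π[d,h]((S ⋈[d=b] R))))) → 4

E1 and E2 produce the same multiset:
d | h | y | b
4 | 1 | p | 1
6 | 6 | q | 6
6 | 6 | q | 6
7 | 2 | p | 2

yes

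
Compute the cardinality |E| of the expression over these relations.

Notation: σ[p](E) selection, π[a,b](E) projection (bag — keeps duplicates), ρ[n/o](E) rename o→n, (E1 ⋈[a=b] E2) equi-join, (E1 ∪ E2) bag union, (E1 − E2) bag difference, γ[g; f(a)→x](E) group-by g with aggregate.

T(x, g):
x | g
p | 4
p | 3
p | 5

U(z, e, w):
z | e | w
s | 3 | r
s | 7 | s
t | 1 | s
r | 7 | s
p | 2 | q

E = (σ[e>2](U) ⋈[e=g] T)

Subexpression sizes:
  U → 5
  σ[e>2](U) → 3
  T → 3
  (σ[e>2](U) ⋈[e=g] T) → 1

|E| = 1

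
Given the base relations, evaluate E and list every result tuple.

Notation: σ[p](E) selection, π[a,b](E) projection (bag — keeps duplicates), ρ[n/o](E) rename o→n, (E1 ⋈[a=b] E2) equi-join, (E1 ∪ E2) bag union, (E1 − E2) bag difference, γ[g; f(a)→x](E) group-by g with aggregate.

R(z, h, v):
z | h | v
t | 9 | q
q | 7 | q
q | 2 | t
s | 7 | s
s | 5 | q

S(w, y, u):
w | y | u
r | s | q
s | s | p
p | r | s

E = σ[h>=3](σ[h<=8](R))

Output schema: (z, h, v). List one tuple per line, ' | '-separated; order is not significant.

Per-node cardinality:
  R → 5
  σ[h<=8](R) → 4
  σ[h>=3](σ[h<=8](R)) → 3

== RESULT ==
z | h | v
q | 7 | q
s | 5 | q
s | 7 | s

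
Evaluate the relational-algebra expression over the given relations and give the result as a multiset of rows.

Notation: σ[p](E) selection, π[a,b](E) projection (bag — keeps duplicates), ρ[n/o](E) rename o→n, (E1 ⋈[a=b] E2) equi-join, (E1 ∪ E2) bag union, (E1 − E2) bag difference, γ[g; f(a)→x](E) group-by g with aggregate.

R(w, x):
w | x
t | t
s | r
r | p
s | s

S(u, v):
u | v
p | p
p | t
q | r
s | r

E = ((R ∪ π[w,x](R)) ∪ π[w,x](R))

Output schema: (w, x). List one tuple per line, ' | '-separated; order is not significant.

Subexpression sizes:
  R → 4
  R → 4
  π[w,x](R) → 4
  (R ∪ π[w,x](R)) → 8
  R → 4
  π[w,x](R) → 4
  ((R ∪ π[w,x](R)) ∪ π[w,x](R)) → 12

== RESULT ==
w | x
r | p
r | p
r | p
s | r
s | r
s | r
s | s
s | s
s | s
t | t
t | t
t | t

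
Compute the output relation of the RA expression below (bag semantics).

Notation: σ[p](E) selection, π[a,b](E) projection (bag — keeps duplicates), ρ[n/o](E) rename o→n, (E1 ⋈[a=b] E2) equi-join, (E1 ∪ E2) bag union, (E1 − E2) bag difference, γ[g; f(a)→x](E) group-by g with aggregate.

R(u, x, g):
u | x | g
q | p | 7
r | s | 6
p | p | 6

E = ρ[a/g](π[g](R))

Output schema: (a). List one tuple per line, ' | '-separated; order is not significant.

Row counts bottom-up:
  R → 3
  π[g](R) → 3
  ρ[a/g](π[g](R)) → 3

== RESULT ==
a
6
6
7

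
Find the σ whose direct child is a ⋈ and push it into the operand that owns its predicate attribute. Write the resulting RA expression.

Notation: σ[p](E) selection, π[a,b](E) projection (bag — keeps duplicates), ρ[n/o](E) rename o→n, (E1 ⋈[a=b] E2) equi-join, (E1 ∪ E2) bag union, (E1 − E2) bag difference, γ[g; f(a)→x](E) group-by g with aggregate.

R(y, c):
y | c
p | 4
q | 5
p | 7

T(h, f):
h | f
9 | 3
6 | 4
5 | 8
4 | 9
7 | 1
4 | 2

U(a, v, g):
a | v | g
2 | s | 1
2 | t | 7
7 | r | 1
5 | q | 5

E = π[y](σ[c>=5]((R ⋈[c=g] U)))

σ filters on c, owned by the left side.
E' = π[y]((σ[c>=5](R) ⋈[c=g] U))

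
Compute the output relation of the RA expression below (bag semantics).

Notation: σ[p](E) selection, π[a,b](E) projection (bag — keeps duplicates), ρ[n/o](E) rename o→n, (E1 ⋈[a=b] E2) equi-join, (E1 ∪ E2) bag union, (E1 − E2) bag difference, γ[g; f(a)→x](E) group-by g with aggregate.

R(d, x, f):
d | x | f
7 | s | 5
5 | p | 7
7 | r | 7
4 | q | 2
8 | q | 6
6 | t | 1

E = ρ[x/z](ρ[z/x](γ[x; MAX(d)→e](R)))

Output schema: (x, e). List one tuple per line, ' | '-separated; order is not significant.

Stepwise |·|:
  R → 6
  γ[x; MAX(d)→e](R) → 5
  ρ[z/x](γ[x; MAX(d)→e](R)) → 5
  ρ[x/z](ρ[z/x](γ[x; MAX(d)→e](R))) → 5

== RESULT ==
x | e
p | 5
q | 8
r | 7
s | 7
t | 6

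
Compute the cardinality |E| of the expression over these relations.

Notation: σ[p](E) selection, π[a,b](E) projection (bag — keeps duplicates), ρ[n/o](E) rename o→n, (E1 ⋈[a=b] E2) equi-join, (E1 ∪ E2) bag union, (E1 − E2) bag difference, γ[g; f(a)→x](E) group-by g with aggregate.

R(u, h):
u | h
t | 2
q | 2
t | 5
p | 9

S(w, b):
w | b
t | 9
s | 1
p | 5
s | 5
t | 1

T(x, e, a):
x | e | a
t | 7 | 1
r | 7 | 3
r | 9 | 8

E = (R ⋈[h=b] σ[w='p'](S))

Row counts bottom-up:
  R → 4
  S → 5
  σ[w='p'](S) → 1
  (R ⋈[h=b] σ[w='p'](S)) → 1

|E| = 1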